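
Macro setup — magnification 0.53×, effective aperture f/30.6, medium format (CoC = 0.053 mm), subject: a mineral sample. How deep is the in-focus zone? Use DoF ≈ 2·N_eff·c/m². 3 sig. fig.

At magnification m, DoF ≈ 2·N_eff·c/m² = 2 × 30.6 × 0.053 / 0.53² = 3.244 / 0.2809 ≈ 11.5 mm.

11.5 mm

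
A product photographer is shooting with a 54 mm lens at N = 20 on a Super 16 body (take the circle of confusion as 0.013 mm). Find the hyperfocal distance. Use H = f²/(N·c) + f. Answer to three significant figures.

Hyperfocal distance H = f²/(N·c) + f = 54²/(20 × 0.013) + 54 = 2916/0.26 + 54 ≈ 11269.4 mm ≈ 11.3 m.

11.3 m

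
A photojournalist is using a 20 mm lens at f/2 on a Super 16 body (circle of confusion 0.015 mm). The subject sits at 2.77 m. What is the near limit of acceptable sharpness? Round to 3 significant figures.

Hyperfocal distance H = f²/(N·c) + f = 20²/(2 × 0.015) + 20 = 400/0.03 + 20 ≈ 13353.3 mm ≈ 13.35 m.
Near limit Dn = s·(H − f)/(H + s − 2f) = 2770 × (13353.3 − 20) / (13353.3 + 2770 − 2 × 20) = 2770 × 13333.3 / 16083.3 ≈ 2296.4 mm ≈ 2.30 m.

2.30 m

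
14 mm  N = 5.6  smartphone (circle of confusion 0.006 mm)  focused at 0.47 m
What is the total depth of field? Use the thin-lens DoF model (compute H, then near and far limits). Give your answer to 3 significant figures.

Hyperfocal distance H = f²/(N·c) + f = 14²/(5.6 × 0.006) + 14 = 196/0.0336 + 14 ≈ 5847.3 mm ≈ 5.847 m.
Near limit Dn = s·(H − f)/(H + s − 2f) = 470 × (5847.3 − 14) / (5847.3 + 470 − 2 × 14) = 470 × 5833.3 / 6289.3 ≈ 435.923 mm.
Far limit Df = s·(H − f)/(H − s) = 470 × (5847.3 − 14) / (5847.3 − 470) = 470 × 5833.3 / 5377.3 ≈ 509.856 mm.
Depth of field = Df − Dn = 509.856 − 435.923 ≈ 73.933 mm.

73.9 mm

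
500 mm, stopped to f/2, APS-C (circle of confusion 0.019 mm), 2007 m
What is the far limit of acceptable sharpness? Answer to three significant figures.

2890 m

Hyperfocal distance H = f²/(N·c) + f = 500²/(2 × 0.019) + 500 = 250000/0.038 + 500 ≈ 6579447.4 mm ≈ 6579 m.
Far limit Df = s·(H − f)/(H − s) = 2007000 × (6579447.4 − 500) / (6579447.4 − 2007000) = 2007000 × 6578947.4 / 4572447.4 ≈ 2887720 mm ≈ 2890 m.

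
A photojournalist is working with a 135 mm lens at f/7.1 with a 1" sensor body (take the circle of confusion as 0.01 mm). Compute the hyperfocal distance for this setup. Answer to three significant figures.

Hyperfocal distance H = f²/(N·c) + f = 135²/(7.1 × 0.01) + 135 = 18225/0.071 + 135 ≈ 256825.1 mm ≈ 257 m.

257 m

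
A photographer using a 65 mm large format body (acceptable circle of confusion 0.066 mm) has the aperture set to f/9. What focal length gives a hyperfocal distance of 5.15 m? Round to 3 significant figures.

From H = f²/(N·c) + f, with f ≪ H: f ≈ √(H·N·c) = √(5150 × 9 × 0.066) = √3059.1 ≈ 55.31 mm.
Exact: f² + N·c·f − N·c·H = 0 ⇒ f = (−N·c + √((N·c)² + 4·N·c·H))/2 = (−0.594 + √12237)/2 ≈ 55.013 mm ≈ 55.0 mm.

55.0 mm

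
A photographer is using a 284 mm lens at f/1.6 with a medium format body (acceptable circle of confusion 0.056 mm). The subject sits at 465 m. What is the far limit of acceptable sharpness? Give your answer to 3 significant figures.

Hyperfocal distance H = f²/(N·c) + f = 284²/(1.6 × 0.056) + 284 = 80656/0.0896 + 284 ≈ 900462.6 mm ≈ 900.5 m.
Far limit Df = s·(H − f)/(H − s) = 465000 × (900462.6 − 284) / (900462.6 − 465000) = 465000 × 900178.6 / 435462.6 ≈ 961238 mm ≈ 961 m.

961 m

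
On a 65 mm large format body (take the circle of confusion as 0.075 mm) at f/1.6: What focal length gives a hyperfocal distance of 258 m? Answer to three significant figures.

From H = f²/(N·c) + f, with f ≪ H: f ≈ √(H·N·c) = √(258000 × 1.6 × 0.075) = √30960 ≈ 176.0 mm.
The +f correction barely moves this — solving exactly, f² + N·c·f − N·c·H = 0 ⇒ f = (−N·c + √((N·c)² + 4·N·c·H))/2 = (−0.12 + √123840)/2 ≈ 175.89 mm, so f ≈ 176 mm.

176 mm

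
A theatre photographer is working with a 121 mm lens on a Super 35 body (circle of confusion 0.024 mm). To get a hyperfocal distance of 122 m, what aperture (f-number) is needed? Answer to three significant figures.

f/5.01

Rearrange H = f²/(N·c) + f for N: N = f² / ((H − f)·c).
N = 121² / ((122000 − 121) × 0.024) = 14641 / 2925 ≈ 5.01.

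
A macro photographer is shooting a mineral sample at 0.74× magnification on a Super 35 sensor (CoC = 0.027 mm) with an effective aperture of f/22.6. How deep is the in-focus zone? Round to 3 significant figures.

2.23 mm

At magnification m, DoF ≈ 2·N_eff·c/m² = 2 × 22.6 × 0.027 / 0.74² = 1.22 / 0.5476 ≈ 2.23 mm.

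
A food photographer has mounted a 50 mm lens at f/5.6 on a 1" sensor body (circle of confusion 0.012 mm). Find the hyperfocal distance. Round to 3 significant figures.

Hyperfocal distance H = f²/(N·c) + f = 50²/(5.6 × 0.012) + 50 = 2500/0.0672 + 50 ≈ 37252.4 mm ≈ 37.3 m.

37.3 m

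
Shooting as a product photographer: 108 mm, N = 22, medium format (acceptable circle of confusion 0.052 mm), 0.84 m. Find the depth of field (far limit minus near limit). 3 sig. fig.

121 mm

Hyperfocal distance H = f²/(N·c) + f = 108²/(22 × 0.052) + 108 = 11664/1.144 + 108 ≈ 10303.8 mm ≈ 10.30 m.
Near limit Dn = s·(H − f)/(H + s − 2f) = 840 × (10303.8 − 108) / (10303.8 + 840 − 2 × 108) = 840 × 10195.8 / 10927.8 ≈ 783.73 mm.
Far limit Df = s·(H − f)/(H − s) = 840 × (10303.8 − 108) / (10303.8 − 840) = 840 × 10195.8 / 9463.8 ≈ 904.97 mm.
Depth of field = Df − Dn = 904.97 − 783.73 ≈ 121.24 mm.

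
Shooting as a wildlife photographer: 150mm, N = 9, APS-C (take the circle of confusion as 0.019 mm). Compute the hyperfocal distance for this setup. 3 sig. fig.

Hyperfocal distance H = f²/(N·c) + f = 150²/(9 × 0.019) + 150 = 22500/0.171 + 150 ≈ 131728.9 mm ≈ 132 m.

132 m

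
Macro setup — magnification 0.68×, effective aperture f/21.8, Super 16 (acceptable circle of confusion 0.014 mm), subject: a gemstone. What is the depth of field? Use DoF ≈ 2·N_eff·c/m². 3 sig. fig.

At magnification m, DoF ≈ 2·N_eff·c/m² = 2 × 21.8 × 0.014 / 0.68² = 0.6104 / 0.4624 ≈ 1.32 mm.

1.32 mm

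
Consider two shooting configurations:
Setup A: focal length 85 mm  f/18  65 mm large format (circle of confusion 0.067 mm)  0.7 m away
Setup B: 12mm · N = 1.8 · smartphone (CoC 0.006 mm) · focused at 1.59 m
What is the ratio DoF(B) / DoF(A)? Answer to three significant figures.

2.63

Setup A: H = 85²/(18×0.067) + 85 ≈ 6075.9 mm; DoF = Df − Dn = 780.08 − 634.83 ≈ 145.25 mm.
Setup B: H = 12²/(1.8×0.006) + 12 ≈ 13345.3 mm; DoF = Df − Dn = 1803.44 − 1421.74 ≈ 381.70 mm.
Ratio = 381.70 / 145.25 ≈ 2.63.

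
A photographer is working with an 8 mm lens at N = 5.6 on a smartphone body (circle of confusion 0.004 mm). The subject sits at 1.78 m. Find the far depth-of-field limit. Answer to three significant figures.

Hyperfocal distance H = f²/(N·c) + f = 8²/(5.6 × 0.004) + 8 = 64/0.0224 + 8 ≈ 2865.1 mm ≈ 2.865 m.
Far limit Df = s·(H − f)/(H − s) = 1780 × (2865.1 − 8) / (2865.1 − 1780) = 1780 × 2857.1 / 1085.1 ≈ 4686.7 mm ≈ 4.69 m.

4.69 m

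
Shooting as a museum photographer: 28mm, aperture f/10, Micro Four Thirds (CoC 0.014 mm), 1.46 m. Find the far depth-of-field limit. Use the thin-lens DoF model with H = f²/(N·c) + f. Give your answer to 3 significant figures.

Hyperfocal distance H = f²/(N·c) + f = 28²/(10 × 0.014) + 28 = 784/0.14 + 28 ≈ 5628.0 mm ≈ 5.628 m.
Far limit Df = s·(H − f)/(H − s) = 1460 × (5628.0 − 28) / (5628.0 − 1460) = 1460 × 5600.0 / 4168.0 ≈ 1961.6 mm ≈ 1.96 m.

1.96 m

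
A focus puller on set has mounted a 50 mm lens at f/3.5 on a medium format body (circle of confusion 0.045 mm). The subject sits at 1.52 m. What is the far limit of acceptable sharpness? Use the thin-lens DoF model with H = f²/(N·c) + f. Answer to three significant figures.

Hyperfocal distance H = f²/(N·c) + f = 50²/(3.5 × 0.045) + 50 = 2500/0.1575 + 50 ≈ 15923.0 mm ≈ 15.92 m.
Far limit Df = s·(H − f)/(H − s) = 1520 × (15923.0 − 50) / (15923.0 − 1520) = 1520 × 15873.0 / 14403.0 ≈ 1675.1 mm ≈ 1.68 m.

1.68 m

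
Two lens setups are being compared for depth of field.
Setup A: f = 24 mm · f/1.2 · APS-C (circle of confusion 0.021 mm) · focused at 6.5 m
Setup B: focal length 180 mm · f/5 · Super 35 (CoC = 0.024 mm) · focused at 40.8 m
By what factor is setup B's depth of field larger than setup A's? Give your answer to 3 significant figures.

3.14

Setup A: H = 24²/(1.2×0.021) + 24 ≈ 22881.1 mm; DoF = Df − Dn = 9069.7 − 5065.0 ≈ 4004.7 mm.
Setup B: H = 180²/(5×0.024) + 180 ≈ 270180.0 mm; DoF = Df − Dn = 48025 − 35465 ≈ 12560 mm.
Ratio = 12560 / 4004.7 ≈ 3.14.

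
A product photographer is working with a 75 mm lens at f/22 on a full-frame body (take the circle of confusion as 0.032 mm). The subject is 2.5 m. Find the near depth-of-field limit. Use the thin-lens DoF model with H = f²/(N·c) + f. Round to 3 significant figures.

Hyperfocal distance H = f²/(N·c) + f = 75²/(22 × 0.032) + 75 = 5625/0.704 + 75 ≈ 8065.1 mm ≈ 8.065 m.
Near limit Dn = s·(H − f)/(H + s − 2f) = 2500 × (8065.1 − 75) / (8065.1 + 2500 − 2 × 75) = 2500 × 7990.1 / 10415.1 ≈ 1917.9 mm ≈ 1.92 m.

1.92 m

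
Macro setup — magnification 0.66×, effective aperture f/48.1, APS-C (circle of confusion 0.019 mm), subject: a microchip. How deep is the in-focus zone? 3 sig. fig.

At magnification m, DoF ≈ 2·N_eff·c/m² = 2 × 48.1 × 0.019 / 0.66² = 1.828 / 0.4356 ≈ 4.2 mm.

4.20 mm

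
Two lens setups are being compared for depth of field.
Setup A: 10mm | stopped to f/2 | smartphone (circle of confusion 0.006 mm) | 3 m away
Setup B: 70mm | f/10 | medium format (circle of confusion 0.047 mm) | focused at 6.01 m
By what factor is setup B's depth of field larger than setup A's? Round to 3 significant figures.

Setup A: H = 10²/(2×0.006) + 10 ≈ 8343.3 mm; DoF = Df − Dn = 4678.7 − 2207.8 ≈ 2470.9 mm.
Setup B: H = 70²/(10×0.047) + 70 ≈ 10495.5 mm; DoF = Df − Dn = 13969 − 3829 ≈ 10140 mm.
Ratio = 10140 / 2470.9 ≈ 4.10.

4.10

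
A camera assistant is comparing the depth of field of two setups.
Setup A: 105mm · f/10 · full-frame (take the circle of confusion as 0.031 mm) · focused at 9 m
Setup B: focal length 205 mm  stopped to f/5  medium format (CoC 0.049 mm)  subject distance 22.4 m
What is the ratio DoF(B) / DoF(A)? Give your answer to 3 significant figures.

1.23

Setup A: H = 105²/(10×0.031) + 105 ≈ 35669.5 mm; DoF = Df − Dn = 12001.7 − 7199.4 ≈ 4802.3 mm.
Setup B: H = 205²/(5×0.049) + 205 ≈ 171735.6 mm; DoF = Df − Dn = 25729.2 − 19833.6 ≈ 5895.6 mm.
Ratio = 5895.6 / 4802.3 ≈ 1.23.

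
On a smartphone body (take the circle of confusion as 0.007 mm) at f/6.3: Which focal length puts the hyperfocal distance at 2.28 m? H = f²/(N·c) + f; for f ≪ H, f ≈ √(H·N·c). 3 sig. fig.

From H = f²/(N·c) + f, with f ≪ H: f ≈ √(H·N·c) = √(2280 × 6.3 × 0.007) = √100.55 ≈ 10.03 mm.
The +f correction barely moves this — solving exactly, f² + N·c·f − N·c·H = 0 ⇒ f = (−N·c + √((N·c)² + 4·N·c·H))/2 = (−0.0441 + √402.19)/2 ≈ 10.005 mm, so f ≈ 10.0 mm.

10.0 mm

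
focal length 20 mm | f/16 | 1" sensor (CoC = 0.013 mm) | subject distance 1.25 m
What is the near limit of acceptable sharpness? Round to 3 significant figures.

Hyperfocal distance H = f²/(N·c) + f = 20²/(16 × 0.013) + 20 = 400/0.208 + 20 ≈ 1943.1 mm ≈ 1.943 m.
Near limit Dn = s·(H − f)/(H + s − 2f) = 1250 × (1943.1 − 20) / (1943.1 + 1250 − 2 × 20) = 1250 × 1923.1 / 3153.1 ≈ 762.38 mm ≈ 0.762 m.

0.762 m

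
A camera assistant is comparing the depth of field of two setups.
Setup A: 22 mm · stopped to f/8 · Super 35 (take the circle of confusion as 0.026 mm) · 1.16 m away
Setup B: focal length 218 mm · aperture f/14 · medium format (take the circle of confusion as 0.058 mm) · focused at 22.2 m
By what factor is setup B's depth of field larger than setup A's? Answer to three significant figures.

13.0

Setup A: H = 22²/(8×0.026) + 22 ≈ 2348.9 mm; DoF = Df − Dn = 2270.3 − 779.0 ≈ 1491.3 mm.
Setup B: H = 218²/(14×0.058) + 218 ≈ 58745.1 mm; DoF = Df − Dn = 35553 − 16139 ≈ 19414 mm.
Ratio = 19414 / 1491.3 ≈ 13.0.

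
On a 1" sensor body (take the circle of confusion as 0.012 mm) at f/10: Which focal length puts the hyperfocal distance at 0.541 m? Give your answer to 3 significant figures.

From H = f²/(N·c) + f, with f ≪ H: f ≈ √(H·N·c) = √(541 × 10 × 0.012) = √64.920 ≈ 8.057 mm.
Exact: f² + N·c·f − N·c·H = 0 ⇒ f = (−N·c + √((N·c)² + 4·N·c·H))/2 = (−0.12 + √259.69)/2 ≈ 7.9975 mm ≈ 8.00 mm.

8.00 mm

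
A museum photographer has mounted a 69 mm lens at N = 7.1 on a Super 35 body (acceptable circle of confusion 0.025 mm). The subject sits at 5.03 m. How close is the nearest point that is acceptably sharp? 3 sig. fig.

4.24 m

Hyperfocal distance H = f²/(N·c) + f = 69²/(7.1 × 0.025) + 69 = 4761/0.1775 + 69 ≈ 26891.5 mm ≈ 26.89 m.
Near limit Dn = s·(H − f)/(H + s − 2f) = 5030 × (26891.5 − 69) / (26891.5 + 5030 − 2 × 69) = 5030 × 26822.5 / 31783.5 ≈ 4244.9 mm ≈ 4.24 m.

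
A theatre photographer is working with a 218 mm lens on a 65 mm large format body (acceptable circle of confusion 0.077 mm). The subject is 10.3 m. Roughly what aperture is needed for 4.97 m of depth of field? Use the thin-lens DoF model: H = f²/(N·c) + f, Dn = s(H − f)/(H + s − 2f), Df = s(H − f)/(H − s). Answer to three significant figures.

f/14

Write h = H − f = f²/(N·c). The thin-lens limits are Dn = s·h/(h + (s−f)) and Df = s·h/(h − (s−f)), so DoF = Df − Dn = 2·s·(s−f)·h / (h² − (s−f)²).
That is a quadratic in h: DoF·h² − 2·s·(s−f)·h − DoF·(s−f)² = 0 ⇒ h = (s−f)·(s + √(s² + DoF²)) / DoF = 10082 × (10300 + √(10300² + 4970²)) / 4970 = 10082 × (10300 + 11436.4) / 4970 ≈ 44094 mm.
Then N = f²/(c·h) = 218² / (0.077 × 44094) = 47524 / 3395.2 ≈ 14.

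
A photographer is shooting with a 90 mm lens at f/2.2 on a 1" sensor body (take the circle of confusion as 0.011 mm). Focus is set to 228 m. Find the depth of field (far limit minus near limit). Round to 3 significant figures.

Hyperfocal distance H = f²/(N·c) + f = 90²/(2.2 × 0.011) + 90 = 8100/0.0242 + 90 ≈ 334800.7 mm ≈ 334.8 m.
Near limit Dn = s·(H − f)/(H + s − 2f) = 228000 × (334800.7 − 90) / (334800.7 + 228000 − 2 × 90) = 228000 × 334710.7 / 562620.7 ≈ 135640 mm.
Far limit Df = s·(H − f)/(H − s) = 228000 × (334800.7 − 90) / (334800.7 − 228000) = 228000 × 334710.7 / 106800.7 ≈ 714546 mm.
Depth of field = Df − Dn = 714546 − 135640 ≈ 578906 mm ≈ 579 m.

579 m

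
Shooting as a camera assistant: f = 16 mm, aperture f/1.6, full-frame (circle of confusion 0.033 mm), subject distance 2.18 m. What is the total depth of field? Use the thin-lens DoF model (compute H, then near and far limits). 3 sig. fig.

2.43 m

Hyperfocal distance H = f²/(N·c) + f = 16²/(1.6 × 0.033) + 16 = 256/0.0528 + 16 ≈ 4864.5 mm ≈ 4.864 m.
Near limit Dn = s·(H − f)/(H + s − 2f) = 2180 × (4864.5 − 16) / (4864.5 + 2180 − 2 × 16) = 2180 × 4848.5 / 7012.5 ≈ 1507.3 mm.
Far limit Df = s·(H − f)/(H − s) = 2180 × (4864.5 − 16) / (4864.5 − 2180) = 2180 × 4848.5 / 2684.5 ≈ 3937.3 mm.
Depth of field = Df − Dn = 3937.3 − 1507.3 ≈ 2430.0 mm ≈ 2.43 m.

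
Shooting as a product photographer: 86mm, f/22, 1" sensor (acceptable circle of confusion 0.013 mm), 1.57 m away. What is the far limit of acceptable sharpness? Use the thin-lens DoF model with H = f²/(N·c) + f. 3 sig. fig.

1.67 m

Hyperfocal distance H = f²/(N·c) + f = 86²/(22 × 0.013) + 86 = 7396/0.286 + 86 ≈ 25946.1 mm ≈ 25.95 m.
Far limit Df = s·(H − f)/(H − s) = 1570 × (25946.1 − 86) / (25946.1 − 1570) = 1570 × 25860.1 / 24376.1 ≈ 1665.6 mm ≈ 1.67 m.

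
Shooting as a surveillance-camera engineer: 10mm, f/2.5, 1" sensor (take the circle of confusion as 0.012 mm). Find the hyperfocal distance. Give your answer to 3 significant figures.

3.34 m

Hyperfocal distance H = f²/(N·c) + f = 10²/(2.5 × 0.012) + 10 = 100/0.03 + 10 ≈ 3343.3 mm ≈ 3.34 m.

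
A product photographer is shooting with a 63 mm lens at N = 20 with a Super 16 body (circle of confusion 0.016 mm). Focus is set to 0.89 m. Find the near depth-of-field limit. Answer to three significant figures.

0.834 m

Hyperfocal distance H = f²/(N·c) + f = 63²/(20 × 0.016) + 63 = 3969/0.32 + 63 ≈ 12466.1 mm ≈ 12.47 m.
Near limit Dn = s·(H − f)/(H + s − 2f) = 890 × (12466.1 − 63) / (12466.1 + 890 − 2 × 63) = 890 × 12403.1 / 13230.1 ≈ 834.37 mm ≈ 0.834 m.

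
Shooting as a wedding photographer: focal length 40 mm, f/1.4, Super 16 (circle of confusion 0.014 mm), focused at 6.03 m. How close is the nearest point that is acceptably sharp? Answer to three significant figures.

5.62 m

Hyperfocal distance H = f²/(N·c) + f = 40²/(1.4 × 0.014) + 40 = 1600/0.0196 + 40 ≈ 81672.7 mm ≈ 81.67 m.
Near limit Dn = s·(H − f)/(H + s − 2f) = 6030 × (81672.7 − 40) / (81672.7 + 6030 − 2 × 40) = 6030 × 81632.7 / 87622.7 ≈ 5617.8 mm ≈ 5.62 m.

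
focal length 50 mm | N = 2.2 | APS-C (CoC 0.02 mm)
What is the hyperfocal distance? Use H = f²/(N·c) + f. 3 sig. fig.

56.9 m

Hyperfocal distance H = f²/(N·c) + f = 50²/(2.2 × 0.02) + 50 = 2500/0.044 + 50 ≈ 56868.2 mm ≈ 56.9 m.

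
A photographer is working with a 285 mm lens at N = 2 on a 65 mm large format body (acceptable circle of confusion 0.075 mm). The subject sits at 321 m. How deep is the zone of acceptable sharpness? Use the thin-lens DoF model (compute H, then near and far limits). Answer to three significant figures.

Hyperfocal distance H = f²/(N·c) + f = 285²/(2 × 0.075) + 285 = 81225/0.15 + 285 ≈ 541785.0 mm ≈ 541.8 m.
Near limit Dn = s·(H − f)/(H + s − 2f) = 321000 × (541785.0 − 285) / (541785.0 + 321000 − 2 × 285) = 321000 × 541500.0 / 862215.0 ≈ 201599 mm.
Far limit Df = s·(H − f)/(H − s) = 321000 × (541785.0 − 285) / (541785.0 − 321000) = 321000 × 541500.0 / 220785.0 ≈ 787289 mm.
Depth of field = Df − Dn = 787289 − 201599 ≈ 585690 mm ≈ 586 m.

586 m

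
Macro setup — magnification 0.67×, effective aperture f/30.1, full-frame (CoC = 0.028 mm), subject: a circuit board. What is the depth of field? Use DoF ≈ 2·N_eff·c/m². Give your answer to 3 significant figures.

At magnification m, DoF ≈ 2·N_eff·c/m² = 2 × 30.1 × 0.028 / 0.67² = 1.686 / 0.4489 ≈ 3.75 mm.

3.75 mm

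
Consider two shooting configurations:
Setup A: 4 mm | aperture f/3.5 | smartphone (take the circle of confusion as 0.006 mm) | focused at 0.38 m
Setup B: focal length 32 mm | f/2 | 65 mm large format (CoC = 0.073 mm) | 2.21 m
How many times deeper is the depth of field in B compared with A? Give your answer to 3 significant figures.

3.06

Setup A: H = 4²/(3.5×0.006) + 4 ≈ 765.9 mm; DoF = Df − Dn = 750.25 − 254.44 ≈ 495.81 mm.
Setup B: H = 32²/(2×0.073) + 32 ≈ 7045.7 mm; DoF = Df − Dn = 3205.4 − 1686.3 ≈ 1519.1 mm.
Ratio = 1519.1 / 495.81 ≈ 3.06.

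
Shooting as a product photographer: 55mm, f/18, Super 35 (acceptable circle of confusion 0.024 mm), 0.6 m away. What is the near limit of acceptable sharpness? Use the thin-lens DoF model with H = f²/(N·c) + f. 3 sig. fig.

0.557 m

Hyperfocal distance H = f²/(N·c) + f = 55²/(18 × 0.024) + 55 = 3025/0.432 + 55 ≈ 7057.3 mm ≈ 7.057 m.
Near limit Dn = s·(H − f)/(H + s − 2f) = 600 × (7057.3 − 55) / (7057.3 + 600 − 2 × 55) = 600 × 7002.3 / 7547.3 ≈ 556.67 mm ≈ 0.557 m.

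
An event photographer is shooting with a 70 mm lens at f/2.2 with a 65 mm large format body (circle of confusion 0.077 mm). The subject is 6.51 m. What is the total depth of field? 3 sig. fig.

Hyperfocal distance H = f²/(N·c) + f = 70²/(2.2 × 0.077) + 70 = 4900/0.1694 + 70 ≈ 28995.6 mm ≈ 29.00 m.
Near limit Dn = s·(H − f)/(H + s − 2f) = 6510 × (28995.6 − 70) / (28995.6 + 6510 − 2 × 70) = 6510 × 28925.6 / 35365.6 ≈ 5324.5 mm.
Far limit Df = s·(H − f)/(H − s) = 6510 × (28995.6 − 70) / (28995.6 − 6510) = 6510 × 28925.6 / 22485.6 ≈ 8374.5 mm.
Depth of field = Df − Dn = 8374.5 − 5324.5 ≈ 3050.0 mm ≈ 3.05 m.

3.05 m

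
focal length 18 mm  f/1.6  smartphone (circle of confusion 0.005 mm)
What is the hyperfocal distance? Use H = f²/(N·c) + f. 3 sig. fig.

Hyperfocal distance H = f²/(N·c) + f = 18²/(1.6 × 0.005) + 18 = 324/0.008 + 18 ≈ 40518.0 mm ≈ 40.5 m.

40.5 m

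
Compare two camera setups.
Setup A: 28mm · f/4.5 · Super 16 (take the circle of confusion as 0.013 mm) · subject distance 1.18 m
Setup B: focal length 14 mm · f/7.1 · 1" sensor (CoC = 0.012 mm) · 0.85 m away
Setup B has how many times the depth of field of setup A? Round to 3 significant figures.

Setup A: H = 28²/(4.5×0.013) + 28 ≈ 13429.7 mm; DoF = Df − Dn = 1290.97 − 1086.60 ≈ 204.37 mm.
Setup B: H = 14²/(7.1×0.012) + 14 ≈ 2314.5 mm; DoF = Df − Dn = 1335.23 − 623.44 ≈ 711.79 mm.
Ratio = 711.79 / 204.37 ≈ 3.48.

3.48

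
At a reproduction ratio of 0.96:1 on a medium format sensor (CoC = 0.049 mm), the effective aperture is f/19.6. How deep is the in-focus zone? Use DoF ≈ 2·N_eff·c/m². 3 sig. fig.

2.08 mm

At magnification m, DoF ≈ 2·N_eff·c/m² = 2 × 19.6 × 0.049 / 0.96² = 1.921 / 0.9216 ≈ 2.08 mm.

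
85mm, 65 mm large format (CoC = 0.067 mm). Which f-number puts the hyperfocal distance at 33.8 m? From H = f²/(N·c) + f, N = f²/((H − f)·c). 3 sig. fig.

Rearrange H = f²/(N·c) + f for N: N = f² / ((H − f)·c).
N = 85² / ((33800 − 85) × 0.067) = 7225 / 2259 ≈ 3.20.

f/3.20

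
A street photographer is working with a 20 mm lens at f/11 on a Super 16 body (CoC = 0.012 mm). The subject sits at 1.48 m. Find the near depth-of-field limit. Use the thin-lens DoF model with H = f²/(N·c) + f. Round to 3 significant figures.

0.999 m

Hyperfocal distance H = f²/(N·c) + f = 20²/(11 × 0.012) + 20 = 400/0.132 + 20 ≈ 3050.3 mm ≈ 3.050 m.
Near limit Dn = s·(H − f)/(H + s − 2f) = 1480 × (3050.3 − 20) / (3050.3 + 1480 − 2 × 20) = 1480 × 3030.3 / 4490.3 ≈ 998.79 mm ≈ 0.999 m.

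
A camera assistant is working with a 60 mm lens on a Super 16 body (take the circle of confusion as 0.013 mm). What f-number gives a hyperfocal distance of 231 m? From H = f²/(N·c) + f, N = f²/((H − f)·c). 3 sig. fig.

Rearrange H = f²/(N·c) + f for N: N = f² / ((H − f)·c).
N = 60² / ((231000 − 60) × 0.013) = 3600 / 3002 ≈ 1.20.

f/1.20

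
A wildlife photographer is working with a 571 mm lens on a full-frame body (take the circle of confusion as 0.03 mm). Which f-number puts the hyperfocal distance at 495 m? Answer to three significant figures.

Rearrange H = f²/(N·c) + f for N: N = f² / ((H − f)·c).
N = 571² / ((495000 − 571) × 0.03) = 326041 / 14833 ≈ 22.

f/22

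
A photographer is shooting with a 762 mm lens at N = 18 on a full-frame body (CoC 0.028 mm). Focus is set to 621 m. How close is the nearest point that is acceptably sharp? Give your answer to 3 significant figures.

Hyperfocal distance H = f²/(N·c) + f = 762²/(18 × 0.028) + 762 = 580644/0.504 + 762 ≈ 1152833.4 mm ≈ 1153 m.
Near limit Dn = s·(H − f)/(H + s − 2f) = 621000 × (1152833.4 − 762) / (1152833.4 + 621000 − 2 × 762) = 621000 × 1152071.4 / 1772309.4 ≈ 403675 mm ≈ 404 m.

404 m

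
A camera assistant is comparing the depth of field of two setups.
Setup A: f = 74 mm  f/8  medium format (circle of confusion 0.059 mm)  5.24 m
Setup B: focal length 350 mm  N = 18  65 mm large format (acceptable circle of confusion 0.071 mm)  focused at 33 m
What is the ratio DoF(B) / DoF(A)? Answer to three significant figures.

4.37

Setup A: H = 74²/(8×0.059) + 74 ≈ 11675.7 mm; DoF = Df − Dn = 9446.2 − 3625.6 ≈ 5820.6 mm.
Setup B: H = 350²/(18×0.071) + 350 ≈ 96202.9 mm; DoF = Df − Dn = 50047 − 24615 ≈ 25432 mm.
Ratio = 25432 / 5820.6 ≈ 4.37.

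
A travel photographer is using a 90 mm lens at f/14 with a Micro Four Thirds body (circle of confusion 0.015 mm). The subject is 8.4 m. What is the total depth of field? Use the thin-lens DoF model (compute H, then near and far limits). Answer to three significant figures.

Hyperfocal distance H = f²/(N·c) + f = 90²/(14 × 0.015) + 90 = 8100/0.21 + 90 ≈ 38661.4 mm ≈ 38.66 m.
Near limit Dn = s·(H − f)/(H + s − 2f) = 8400 × (38661.4 − 90) / (38661.4 + 8400 − 2 × 90) = 8400 × 38571.4 / 46881.4 ≈ 6911.1 mm.
Far limit Df = s·(H − f)/(H − s) = 8400 × (38661.4 − 90) / (38661.4 − 8400) = 8400 × 38571.4 / 30261.4 ≈ 10706.7 mm.
Depth of field = Df − Dn = 10706.7 − 6911.1 ≈ 3795.6 mm ≈ 3.80 m.

3.80 m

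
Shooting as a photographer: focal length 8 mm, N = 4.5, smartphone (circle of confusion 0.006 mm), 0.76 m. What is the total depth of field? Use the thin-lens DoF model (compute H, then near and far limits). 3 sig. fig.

Hyperfocal distance H = f²/(N·c) + f = 8²/(4.5 × 0.006) + 8 = 64/0.027 + 8 ≈ 2378.4 mm ≈ 2.378 m.
Near limit Dn = s·(H − f)/(H + s − 2f) = 760 × (2378.4 − 8) / (2378.4 + 760 − 2 × 8) = 760 × 2370.4 / 3122.4 ≈ 576.96 mm.
Far limit Df = s·(H − f)/(H − s) = 760 × (2378.4 − 8) / (2378.4 − 760) = 760 × 2370.4 / 1618.4 ≈ 1113.15 mm.
Depth of field = Df − Dn = 1113.15 − 576.96 ≈ 536.19 mm ≈ 0.536 m.

0.536 m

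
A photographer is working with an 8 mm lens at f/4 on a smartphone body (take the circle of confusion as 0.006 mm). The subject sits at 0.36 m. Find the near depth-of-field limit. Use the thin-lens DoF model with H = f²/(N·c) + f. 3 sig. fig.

Hyperfocal distance H = f²/(N·c) + f = 8²/(4 × 0.006) + 8 = 64/0.024 + 8 ≈ 2674.7 mm ≈ 2.675 m.
Near limit Dn = s·(H − f)/(H + s − 2f) = 360 × (2674.7 − 8) / (2674.7 + 360 − 2 × 8) = 360 × 2666.7 / 3018.7 ≈ 318.02 mm.

318 mm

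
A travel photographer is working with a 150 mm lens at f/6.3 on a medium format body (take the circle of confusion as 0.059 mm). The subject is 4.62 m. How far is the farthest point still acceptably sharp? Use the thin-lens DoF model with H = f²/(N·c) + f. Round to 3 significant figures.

4.99 m

Hyperfocal distance H = f²/(N·c) + f = 150²/(6.3 × 0.059) + 150 = 22500/0.3717 + 150 ≈ 60682.7 mm ≈ 60.68 m.
Far limit Df = s·(H − f)/(H − s) = 4620 × (60682.7 − 150) / (60682.7 − 4620) = 4620 × 60532.7 / 56062.7 ≈ 4988.4 mm ≈ 4.99 m.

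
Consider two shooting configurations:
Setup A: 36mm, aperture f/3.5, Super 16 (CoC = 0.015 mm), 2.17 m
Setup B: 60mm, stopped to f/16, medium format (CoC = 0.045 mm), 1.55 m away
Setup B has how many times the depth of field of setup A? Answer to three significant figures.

2.68

Setup A: H = 36²/(3.5×0.015) + 36 ≈ 24721.7 mm; DoF = Df − Dn = 2375.34 − 1997.34 ≈ 378.00 mm.
Setup B: H = 60²/(16×0.045) + 60 ≈ 5060.0 mm; DoF = Df − Dn = 2208.0 − 1194.1 ≈ 1013.9 mm.
Ratio = 1013.9 / 378.00 ≈ 2.68.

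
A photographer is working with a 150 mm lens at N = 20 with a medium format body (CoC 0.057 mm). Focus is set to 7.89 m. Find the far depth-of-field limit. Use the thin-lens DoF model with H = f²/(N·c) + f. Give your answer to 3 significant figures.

13.0 m

Hyperfocal distance H = f²/(N·c) + f = 150²/(20 × 0.057) + 150 = 22500/1.14 + 150 ≈ 19886.8 mm ≈ 19.89 m.
Far limit Df = s·(H − f)/(H − s) = 7890 × (19886.8 − 150) / (19886.8 − 7890) = 7890 × 19736.8 / 11996.8 ≈ 12980 mm ≈ 13.0 m.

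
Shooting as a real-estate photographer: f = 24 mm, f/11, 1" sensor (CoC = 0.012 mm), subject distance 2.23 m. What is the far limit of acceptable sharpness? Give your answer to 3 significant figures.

4.51 m

Hyperfocal distance H = f²/(N·c) + f = 24²/(11 × 0.012) + 24 = 576/0.132 + 24 ≈ 4387.6 mm ≈ 4.388 m.
Far limit Df = s·(H − f)/(H − s) = 2230 × (4387.6 − 24) / (4387.6 − 2230) = 2230 × 4363.6 / 2157.6 ≈ 4510.0 mm ≈ 4.51 m.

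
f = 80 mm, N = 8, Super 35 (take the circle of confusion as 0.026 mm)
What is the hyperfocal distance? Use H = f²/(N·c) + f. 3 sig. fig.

30.8 m

Hyperfocal distance H = f²/(N·c) + f = 80²/(8 × 0.026) + 80 = 6400/0.208 + 80 ≈ 30849.2 mm ≈ 30.8 m.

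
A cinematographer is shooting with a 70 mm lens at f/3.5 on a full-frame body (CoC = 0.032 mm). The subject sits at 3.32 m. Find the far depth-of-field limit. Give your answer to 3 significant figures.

Hyperfocal distance H = f²/(N·c) + f = 70²/(3.5 × 0.032) + 70 = 4900/0.112 + 70 ≈ 43820.0 mm ≈ 43.82 m.
Far limit Df = s·(H − f)/(H − s) = 3320 × (43820.0 − 70) / (43820.0 − 3320) = 3320 × 43750.0 / 40500.0 ≈ 3586.4 mm ≈ 3.59 m.

3.59 m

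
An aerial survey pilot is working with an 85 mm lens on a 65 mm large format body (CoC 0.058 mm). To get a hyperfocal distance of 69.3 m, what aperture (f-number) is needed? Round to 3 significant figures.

f/1.80

Rearrange H = f²/(N·c) + f for N: N = f² / ((H − f)·c).
N = 85² / ((69300 − 85) × 0.058) = 7225 / 4014 ≈ 1.80.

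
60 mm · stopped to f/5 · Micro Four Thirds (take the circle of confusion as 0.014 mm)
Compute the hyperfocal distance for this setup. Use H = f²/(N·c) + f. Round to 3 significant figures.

Hyperfocal distance H = f²/(N·c) + f = 60²/(5 × 0.014) + 60 = 3600/0.07 + 60 ≈ 51488.6 mm ≈ 51.5 m.

51.5 m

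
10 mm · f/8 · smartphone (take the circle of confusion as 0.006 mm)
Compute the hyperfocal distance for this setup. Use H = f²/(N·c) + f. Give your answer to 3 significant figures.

Hyperfocal distance H = f²/(N·c) + f = 10²/(8 × 0.006) + 10 = 100/0.048 + 10 ≈ 2093.3 mm ≈ 2.09 m.

2.09 m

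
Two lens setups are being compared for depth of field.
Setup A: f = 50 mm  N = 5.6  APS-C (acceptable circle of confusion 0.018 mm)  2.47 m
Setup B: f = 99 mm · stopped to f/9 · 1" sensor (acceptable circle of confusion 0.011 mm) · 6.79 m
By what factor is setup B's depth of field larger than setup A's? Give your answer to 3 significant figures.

Setup A: H = 50²/(5.6×0.018) + 50 ≈ 24851.6 mm; DoF = Df − Dn = 2737.07 − 2250.42 ≈ 486.65 mm.
Setup B: H = 99²/(9×0.011) + 99 ≈ 99099.0 mm; DoF = Df − Dn = 7282.17 − 6360.14 ≈ 922.03 mm.
Ratio = 922.03 / 486.65 ≈ 1.89.

1.89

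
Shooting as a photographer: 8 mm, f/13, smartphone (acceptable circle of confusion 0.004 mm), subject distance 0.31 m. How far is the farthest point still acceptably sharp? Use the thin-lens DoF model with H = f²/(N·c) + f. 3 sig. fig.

411 mm

Hyperfocal distance H = f²/(N·c) + f = 8²/(13 × 0.004) + 8 = 64/0.052 + 8 ≈ 1238.8 mm ≈ 1.239 m.
Far limit Df = s·(H − f)/(H − s) = 310 × (1238.8 − 8) / (1238.8 − 310) = 310 × 1230.8 / 928.8 ≈ 410.80 mm.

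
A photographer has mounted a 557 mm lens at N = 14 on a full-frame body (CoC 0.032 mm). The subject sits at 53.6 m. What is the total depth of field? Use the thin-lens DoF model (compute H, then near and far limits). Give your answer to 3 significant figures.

8.26 m

Hyperfocal distance H = f²/(N·c) + f = 557²/(14 × 0.032) + 557 = 310249/0.448 + 557 ≈ 693077.1 mm ≈ 693.1 m.
Near limit Dn = s·(H − f)/(H + s − 2f) = 53600 × (693077.1 − 557) / (693077.1 + 53600 − 2 × 557) = 53600 × 692520.1 / 745563.1 ≈ 49786.6 mm.
Far limit Df = s·(H − f)/(H − s) = 53600 × (693077.1 − 557) / (693077.1 − 53600) = 53600 × 692520.1 / 639477.1 ≈ 58046.0 mm.
Depth of field = Df − Dn = 58046.0 − 49786.6 ≈ 8259.4 mm ≈ 8.26 m.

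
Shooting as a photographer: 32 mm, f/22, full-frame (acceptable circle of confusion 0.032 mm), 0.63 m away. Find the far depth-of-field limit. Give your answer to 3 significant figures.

1.07 m

Hyperfocal distance H = f²/(N·c) + f = 32²/(22 × 0.032) + 32 = 1024/0.704 + 32 ≈ 1486.5 mm ≈ 1.487 m.
Far limit Df = s·(H − f)/(H − s) = 630 × (1486.5 − 32) / (1486.5 − 630) = 630 × 1454.5 / 856.5 ≈ 1069.8 mm ≈ 1.07 m.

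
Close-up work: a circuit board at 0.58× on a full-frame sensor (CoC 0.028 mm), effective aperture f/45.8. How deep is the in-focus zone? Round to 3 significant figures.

7.62 mm

At magnification m, DoF ≈ 2·N_eff·c/m² = 2 × 45.8 × 0.028 / 0.58² = 2.565 / 0.3364 ≈ 7.62 mm.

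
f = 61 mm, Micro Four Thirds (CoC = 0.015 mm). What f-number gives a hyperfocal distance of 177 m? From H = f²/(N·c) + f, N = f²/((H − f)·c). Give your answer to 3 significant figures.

Rearrange H = f²/(N·c) + f for N: N = f² / ((H − f)·c).
N = 61² / ((177000 − 61) × 0.015) = 3721 / 2654 ≈ 1.40.

f/1.40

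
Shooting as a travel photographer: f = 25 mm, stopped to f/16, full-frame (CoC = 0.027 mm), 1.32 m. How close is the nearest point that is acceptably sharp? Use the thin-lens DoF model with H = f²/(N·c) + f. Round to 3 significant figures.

0.697 m

Hyperfocal distance H = f²/(N·c) + f = 25²/(16 × 0.027) + 25 = 625/0.432 + 25 ≈ 1471.8 mm ≈ 1.472 m.
Near limit Dn = s·(H − f)/(H + s − 2f) = 1320 × (1471.8 − 25) / (1471.8 + 1320 − 2 × 25) = 1320 × 1446.8 / 2741.8 ≈ 696.53 mm ≈ 0.697 m.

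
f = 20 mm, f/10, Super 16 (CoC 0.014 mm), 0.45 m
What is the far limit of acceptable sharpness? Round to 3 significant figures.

0.530 m

Hyperfocal distance H = f²/(N·c) + f = 20²/(10 × 0.014) + 20 = 400/0.14 + 20 ≈ 2877.1 mm ≈ 2.877 m.
Far limit Df = s·(H − f)/(H − s) = 450 × (2877.1 − 20) / (2877.1 − 450) = 450 × 2857.1 / 2427.1 ≈ 529.72 mm ≈ 0.530 m.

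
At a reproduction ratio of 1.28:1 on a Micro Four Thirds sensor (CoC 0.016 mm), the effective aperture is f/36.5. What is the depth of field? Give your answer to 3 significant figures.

0.713 mm

At magnification m, DoF ≈ 2·N_eff·c/m² = 2 × 36.5 × 0.016 / 1.28² = 1.168 / 1.638 ≈ 0.713 mm.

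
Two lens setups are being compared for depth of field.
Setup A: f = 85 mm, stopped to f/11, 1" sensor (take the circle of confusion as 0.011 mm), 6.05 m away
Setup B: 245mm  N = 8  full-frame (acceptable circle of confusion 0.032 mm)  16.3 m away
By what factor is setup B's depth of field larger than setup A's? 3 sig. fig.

1.84

Setup A: H = 85²/(11×0.011) + 85 ≈ 59795.7 mm; DoF = Df − Dn = 6721.5 − 5500.5 ≈ 1221.0 mm.
Setup B: H = 245²/(8×0.032) + 245 ≈ 234717.7 mm; DoF = Df − Dn = 17498.1 − 15255.4 ≈ 2242.7 mm.
Ratio = 2242.7 / 1221.0 ≈ 1.84.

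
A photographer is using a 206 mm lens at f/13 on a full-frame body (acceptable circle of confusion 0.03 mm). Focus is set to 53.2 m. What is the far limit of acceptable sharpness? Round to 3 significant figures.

104 m

Hyperfocal distance H = f²/(N·c) + f = 206²/(13 × 0.03) + 206 = 42436/0.39 + 206 ≈ 109016.3 mm ≈ 109.0 m.
Far limit Df = s·(H − f)/(H − s) = 53200 × (109016.3 − 206) / (109016.3 − 53200) = 53200 × 108810.3 / 55816.3 ≈ 103710 mm ≈ 104 m.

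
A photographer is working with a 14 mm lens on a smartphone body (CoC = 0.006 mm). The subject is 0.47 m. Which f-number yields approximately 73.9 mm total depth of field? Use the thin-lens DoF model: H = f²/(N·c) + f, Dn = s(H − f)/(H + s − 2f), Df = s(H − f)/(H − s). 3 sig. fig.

f/5.60

Write h = H − f = f²/(N·c). The thin-lens limits are Dn = s·h/(h + (s−f)) and Df = s·h/(h − (s−f)), so DoF = Df − Dn = 2·s·(s−f)·h / (h² − (s−f)²).
That is a quadratic in h: DoF·h² − 2·s·(s−f)·h − DoF·(s−f)² = 0 ⇒ h = (s−f)·(s + √(s² + DoF²)) / DoF = 456 × (470 + √(470² + 73.9²)) / 73.9 = 456 × (470 + 475.774) / 73.9 ≈ 5835.9 mm.
Then N = f²/(c·h) = 14² / (0.006 × 5835.9) = 196 / 35.015 ≈ 5.60.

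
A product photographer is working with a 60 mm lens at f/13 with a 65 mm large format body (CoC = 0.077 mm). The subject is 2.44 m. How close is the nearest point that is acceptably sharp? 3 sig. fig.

Hyperfocal distance H = f²/(N·c) + f = 60²/(13 × 0.077) + 60 = 3600/1.001 + 60 ≈ 3656.4 mm ≈ 3.656 m.
Near limit Dn = s·(H − f)/(H + s − 2f) = 2440 × (3656.4 − 60) / (3656.4 + 2440 − 2 × 60) = 2440 × 3596.4 / 5976.4 ≈ 1468.3 mm ≈ 1.47 m.

1.47 m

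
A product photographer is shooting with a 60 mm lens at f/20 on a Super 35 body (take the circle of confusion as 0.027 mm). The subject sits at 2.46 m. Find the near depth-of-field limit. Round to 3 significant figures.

1.81 m

Hyperfocal distance H = f²/(N·c) + f = 60²/(20 × 0.027) + 60 = 3600/0.54 + 60 ≈ 6726.7 mm ≈ 6.727 m.
Near limit Dn = s·(H − f)/(H + s − 2f) = 2460 × (6726.7 − 60) / (6726.7 + 2460 − 2 × 60) = 2460 × 6666.7 / 9066.7 ≈ 1808.8 mm ≈ 1.81 m.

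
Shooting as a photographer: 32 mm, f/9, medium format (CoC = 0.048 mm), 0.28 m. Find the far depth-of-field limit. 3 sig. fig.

Hyperfocal distance H = f²/(N·c) + f = 32²/(9 × 0.048) + 32 = 1024/0.432 + 32 ≈ 2402.4 mm ≈ 2.402 m.
Far limit Df = s·(H − f)/(H − s) = 280 × (2402.4 − 32) / (2402.4 − 280) = 280 × 2370.4 / 2122.4 ≈ 312.72 mm.

313 mm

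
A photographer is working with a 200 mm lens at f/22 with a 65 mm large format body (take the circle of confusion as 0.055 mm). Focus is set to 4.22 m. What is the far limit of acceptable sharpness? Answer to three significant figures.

4.80 m

Hyperfocal distance H = f²/(N·c) + f = 200²/(22 × 0.055) + 200 = 40000/1.21 + 200 ≈ 33257.9 mm ≈ 33.26 m.
Far limit Df = s·(H − f)/(H − s) = 4220 × (33257.9 − 200) / (33257.9 − 4220) = 4220 × 33057.9 / 29037.9 ≈ 4804.2 mm ≈ 4.80 m.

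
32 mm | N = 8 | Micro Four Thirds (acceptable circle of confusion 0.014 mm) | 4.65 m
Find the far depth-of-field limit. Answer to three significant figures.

Hyperfocal distance H = f²/(N·c) + f = 32²/(8 × 0.014) + 32 = 1024/0.112 + 32 ≈ 9174.9 mm ≈ 9.175 m.
Far limit Df = s·(H − f)/(H − s) = 4650 × (9174.9 − 32) / (9174.9 − 4650) = 4650 × 9142.9 / 4524.9 ≈ 9395.7 mm ≈ 9.40 m.

9.40 m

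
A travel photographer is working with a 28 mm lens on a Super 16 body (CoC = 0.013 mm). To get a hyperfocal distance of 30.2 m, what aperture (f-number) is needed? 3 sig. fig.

f/2.00

Rearrange H = f²/(N·c) + f for N: N = f² / ((H − f)·c).
N = 28² / ((30200 − 28) × 0.013) = 784 / 392.2 ≈ 2.00.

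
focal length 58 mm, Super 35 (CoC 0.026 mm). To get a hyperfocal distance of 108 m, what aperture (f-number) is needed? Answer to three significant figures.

Rearrange H = f²/(N·c) + f for N: N = f² / ((H − f)·c).
N = 58² / ((108000 − 58) × 0.026) = 3364 / 2806 ≈ 1.20.

f/1.20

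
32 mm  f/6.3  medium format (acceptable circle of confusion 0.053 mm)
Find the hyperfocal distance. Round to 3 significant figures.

Hyperfocal distance H = f²/(N·c) + f = 32²/(6.3 × 0.053) + 32 = 1024/0.3339 + 32 ≈ 3098.8 mm ≈ 3.10 m.

3.10 m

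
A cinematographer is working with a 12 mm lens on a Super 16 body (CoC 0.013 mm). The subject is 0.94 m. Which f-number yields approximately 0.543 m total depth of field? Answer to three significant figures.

f/3.20

Write h = H − f = f²/(N·c). The thin-lens limits are Dn = s·h/(h + (s−f)) and Df = s·h/(h − (s−f)), so DoF = Df − Dn = 2·s·(s−f)·h / (h² − (s−f)²).
That is a quadratic in h: DoF·h² − 2·s·(s−f)·h − DoF·(s−f)² = 0 ⇒ h = (s−f)·(s + √(s² + DoF²)) / DoF = 928 × (940 + √(940² + 543²)) / 543 = 928 × (940 + 1085.56) / 543 ≈ 3461.7 mm.
Then N = f²/(c·h) = 12² / (0.013 × 3461.7) = 144 / 45.003 ≈ 3.20.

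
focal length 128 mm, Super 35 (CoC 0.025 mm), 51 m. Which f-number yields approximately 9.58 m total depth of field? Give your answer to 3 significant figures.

Write h = H − f = f²/(N·c). The thin-lens limits are Dn = s·h/(h + (s−f)) and Df = s·h/(h − (s−f)), so DoF = Df − Dn = 2·s·(s−f)·h / (h² − (s−f)²).
That is a quadratic in h: DoF·h² − 2·s·(s−f)·h − DoF·(s−f)² = 0 ⇒ h = (s−f)·(s + √(s² + DoF²)) / DoF = 50872 × (51000 + √(51000² + 9580²)) / 9580 = 50872 × (51000 + 51892.0) / 9580 ≈ 546380 mm.
Then N = f²/(c·h) = 128² / (0.025 × 546380) = 16384 / 13659 ≈ 1.20.

f/1.20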